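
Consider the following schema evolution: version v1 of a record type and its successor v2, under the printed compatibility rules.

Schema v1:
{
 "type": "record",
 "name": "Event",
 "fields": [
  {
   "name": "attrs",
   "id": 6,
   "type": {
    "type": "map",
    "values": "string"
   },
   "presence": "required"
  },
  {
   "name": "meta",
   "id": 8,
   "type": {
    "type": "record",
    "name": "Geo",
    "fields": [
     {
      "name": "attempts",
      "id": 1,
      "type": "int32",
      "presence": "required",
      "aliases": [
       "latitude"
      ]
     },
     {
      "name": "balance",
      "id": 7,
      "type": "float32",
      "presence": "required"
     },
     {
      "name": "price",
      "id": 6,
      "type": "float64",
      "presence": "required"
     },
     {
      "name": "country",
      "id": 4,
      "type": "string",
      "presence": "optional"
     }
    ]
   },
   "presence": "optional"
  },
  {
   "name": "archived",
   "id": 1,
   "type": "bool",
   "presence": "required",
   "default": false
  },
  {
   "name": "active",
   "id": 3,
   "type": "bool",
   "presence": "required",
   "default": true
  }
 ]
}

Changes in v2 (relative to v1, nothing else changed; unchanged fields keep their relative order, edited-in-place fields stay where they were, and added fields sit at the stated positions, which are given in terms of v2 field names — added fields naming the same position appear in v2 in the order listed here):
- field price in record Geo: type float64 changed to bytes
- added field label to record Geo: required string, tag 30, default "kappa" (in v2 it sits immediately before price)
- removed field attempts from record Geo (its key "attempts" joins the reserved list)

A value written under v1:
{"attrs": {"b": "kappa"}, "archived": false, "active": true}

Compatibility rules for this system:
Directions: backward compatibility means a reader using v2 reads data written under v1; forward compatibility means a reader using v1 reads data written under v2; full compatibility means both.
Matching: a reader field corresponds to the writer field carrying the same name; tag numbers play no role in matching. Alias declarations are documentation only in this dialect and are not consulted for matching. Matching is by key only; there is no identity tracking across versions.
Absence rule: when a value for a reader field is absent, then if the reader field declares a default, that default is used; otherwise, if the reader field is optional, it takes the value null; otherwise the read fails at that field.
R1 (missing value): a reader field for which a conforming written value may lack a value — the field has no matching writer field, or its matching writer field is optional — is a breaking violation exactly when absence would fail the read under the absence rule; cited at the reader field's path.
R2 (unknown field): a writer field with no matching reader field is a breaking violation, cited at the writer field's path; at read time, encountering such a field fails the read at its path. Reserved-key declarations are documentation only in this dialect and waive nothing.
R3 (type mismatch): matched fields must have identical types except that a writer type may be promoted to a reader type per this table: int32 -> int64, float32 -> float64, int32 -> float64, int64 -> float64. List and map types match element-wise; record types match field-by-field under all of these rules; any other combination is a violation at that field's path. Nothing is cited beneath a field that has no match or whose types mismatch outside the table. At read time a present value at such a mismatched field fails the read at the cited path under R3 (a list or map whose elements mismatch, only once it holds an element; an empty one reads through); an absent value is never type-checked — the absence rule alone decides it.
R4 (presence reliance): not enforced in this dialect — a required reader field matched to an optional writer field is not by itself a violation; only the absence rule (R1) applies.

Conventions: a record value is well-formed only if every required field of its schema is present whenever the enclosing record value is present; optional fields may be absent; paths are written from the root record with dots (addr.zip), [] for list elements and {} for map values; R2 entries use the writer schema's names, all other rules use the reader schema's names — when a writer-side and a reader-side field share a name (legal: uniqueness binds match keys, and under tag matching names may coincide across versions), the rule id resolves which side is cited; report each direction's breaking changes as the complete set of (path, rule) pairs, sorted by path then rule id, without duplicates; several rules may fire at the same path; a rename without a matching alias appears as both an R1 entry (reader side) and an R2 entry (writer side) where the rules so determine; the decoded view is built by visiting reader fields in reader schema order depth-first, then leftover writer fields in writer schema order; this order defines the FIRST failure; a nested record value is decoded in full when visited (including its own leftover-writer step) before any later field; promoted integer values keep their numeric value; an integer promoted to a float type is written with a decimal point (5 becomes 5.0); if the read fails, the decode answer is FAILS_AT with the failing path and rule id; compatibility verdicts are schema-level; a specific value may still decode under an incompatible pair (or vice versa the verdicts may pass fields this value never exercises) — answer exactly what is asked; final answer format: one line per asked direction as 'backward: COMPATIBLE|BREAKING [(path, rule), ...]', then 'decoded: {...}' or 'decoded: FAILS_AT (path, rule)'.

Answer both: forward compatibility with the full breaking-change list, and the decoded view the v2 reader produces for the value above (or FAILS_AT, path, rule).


each type pair in Event: writer, then reader
forward analysis of Event with v1 as reader and v2 as writer:
  map<string, string> -> map<string, string>, writer required: attrs aligns to attrs
  Geo -> Geo, writer optional: meta aligns to meta
  bool -> bool, writer required: archived aligns to archived
  bool -> bool, writer required: active aligns to active
  no writer field matches reader meta.attempts
  float32 -> float32, writer required: meta.balance aligns to meta.balance
  bytes -> float64, writer required: meta.price aligns to meta.price
  string -> string, writer optional: meta.country aligns to meta.country
  writer meta.label: unknown to reader
  rule R1 violated at meta.attempts
  rule R2 violated at meta.label
  rule R3 violated at meta.price
  => 3 violation(s): forward is BREAKING for Event
decoding the Event value with the v2 reader:
  attrs := {"b": "kappa"}
  meta := null (absent, optional -> null)
  archived := false
  active := true
  => decoded: {"attrs": {"b": "kappa"}, "meta": null, "archived": false, "active": true}

forward: BREAKING [(meta.attempts, R1), (meta.label, R2), (meta.price, R3)]; decoded: {"attrs": {"b": "kappa"}, "meta": null, "archived": false, "active": true}


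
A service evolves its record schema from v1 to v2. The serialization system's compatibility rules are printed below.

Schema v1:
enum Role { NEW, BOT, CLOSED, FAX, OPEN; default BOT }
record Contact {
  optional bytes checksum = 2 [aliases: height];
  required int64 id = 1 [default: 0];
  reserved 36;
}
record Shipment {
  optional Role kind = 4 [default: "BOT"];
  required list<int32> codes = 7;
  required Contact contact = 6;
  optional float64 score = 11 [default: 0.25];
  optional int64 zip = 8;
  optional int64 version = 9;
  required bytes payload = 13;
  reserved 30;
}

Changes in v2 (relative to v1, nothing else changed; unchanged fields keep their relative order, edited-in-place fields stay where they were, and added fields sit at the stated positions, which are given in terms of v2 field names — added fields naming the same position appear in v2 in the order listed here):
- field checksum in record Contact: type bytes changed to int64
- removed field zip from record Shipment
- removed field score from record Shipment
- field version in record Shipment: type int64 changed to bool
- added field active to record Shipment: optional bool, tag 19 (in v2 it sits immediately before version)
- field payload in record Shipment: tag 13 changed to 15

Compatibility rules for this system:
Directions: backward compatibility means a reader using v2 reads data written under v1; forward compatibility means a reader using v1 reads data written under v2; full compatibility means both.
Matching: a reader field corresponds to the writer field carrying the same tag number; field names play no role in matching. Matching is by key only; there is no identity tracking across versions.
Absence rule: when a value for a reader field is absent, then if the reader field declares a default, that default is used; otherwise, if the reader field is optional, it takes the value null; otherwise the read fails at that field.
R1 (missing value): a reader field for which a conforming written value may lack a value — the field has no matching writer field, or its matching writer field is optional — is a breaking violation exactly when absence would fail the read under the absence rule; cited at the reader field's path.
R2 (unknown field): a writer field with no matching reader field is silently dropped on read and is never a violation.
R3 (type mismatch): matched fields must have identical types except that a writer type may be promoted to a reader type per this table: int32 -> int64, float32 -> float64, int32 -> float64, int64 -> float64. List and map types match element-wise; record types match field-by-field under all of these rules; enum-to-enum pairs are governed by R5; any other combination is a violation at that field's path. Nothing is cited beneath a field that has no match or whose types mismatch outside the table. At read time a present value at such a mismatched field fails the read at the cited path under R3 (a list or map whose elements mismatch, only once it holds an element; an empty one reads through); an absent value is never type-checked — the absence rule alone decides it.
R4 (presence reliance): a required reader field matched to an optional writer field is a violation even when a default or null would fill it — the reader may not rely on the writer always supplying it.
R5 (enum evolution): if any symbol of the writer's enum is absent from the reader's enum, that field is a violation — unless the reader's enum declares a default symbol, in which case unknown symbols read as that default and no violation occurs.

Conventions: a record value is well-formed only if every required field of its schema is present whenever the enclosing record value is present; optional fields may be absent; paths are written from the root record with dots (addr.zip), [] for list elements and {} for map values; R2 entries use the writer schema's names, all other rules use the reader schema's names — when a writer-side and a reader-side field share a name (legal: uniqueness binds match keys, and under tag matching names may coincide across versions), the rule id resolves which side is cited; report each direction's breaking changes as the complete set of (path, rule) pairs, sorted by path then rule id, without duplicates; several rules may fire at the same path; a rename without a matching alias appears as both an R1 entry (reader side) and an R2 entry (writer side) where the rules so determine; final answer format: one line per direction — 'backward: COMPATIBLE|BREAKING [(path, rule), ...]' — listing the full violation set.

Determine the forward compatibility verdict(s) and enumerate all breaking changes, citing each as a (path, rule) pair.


forward: BREAKING [(contact.checksum, R3), (payload, R1), (version, R3)]

in Shipment below, arrows point writer -> reader
forward for Shipment (reader v1, writer v2):
  kind <- kind (Role -> Role, writer optional)
  codes <- codes (list<int32> -> list<int32>, writer required)
  contact <- contact (Contact -> Contact, writer required)
  no writer field matches reader score
  no writer field matches reader zip
  version <- version (bool -> int64, writer optional)
  no writer field matches reader payload
  writer active: unknown to reader
  writer payload: unknown to reader
  contact.checksum <- contact.checksum (int64 -> bytes, writer optional)
  contact.id <- contact.id (int64 -> int64, writer required)
  breaking: (contact.checksum, R3)
  breaking: (payload, R1)
  breaking: (version, R3)
  => 3 violation(s): forward is BREAKING for Shipment
the rest of the Shipment diff is inert for this question:
  removed field zip from record Shipment -> inert for the asked Shipment verdict: nothing fires
  removed field score from record Shipment -> inert for the asked Shipment verdict: nothing fires
  added field active to record Shipment: optional bool, tag 19 (in v2 it sits immediately before version) -> inert for the asked Shipment verdict: nothing fires


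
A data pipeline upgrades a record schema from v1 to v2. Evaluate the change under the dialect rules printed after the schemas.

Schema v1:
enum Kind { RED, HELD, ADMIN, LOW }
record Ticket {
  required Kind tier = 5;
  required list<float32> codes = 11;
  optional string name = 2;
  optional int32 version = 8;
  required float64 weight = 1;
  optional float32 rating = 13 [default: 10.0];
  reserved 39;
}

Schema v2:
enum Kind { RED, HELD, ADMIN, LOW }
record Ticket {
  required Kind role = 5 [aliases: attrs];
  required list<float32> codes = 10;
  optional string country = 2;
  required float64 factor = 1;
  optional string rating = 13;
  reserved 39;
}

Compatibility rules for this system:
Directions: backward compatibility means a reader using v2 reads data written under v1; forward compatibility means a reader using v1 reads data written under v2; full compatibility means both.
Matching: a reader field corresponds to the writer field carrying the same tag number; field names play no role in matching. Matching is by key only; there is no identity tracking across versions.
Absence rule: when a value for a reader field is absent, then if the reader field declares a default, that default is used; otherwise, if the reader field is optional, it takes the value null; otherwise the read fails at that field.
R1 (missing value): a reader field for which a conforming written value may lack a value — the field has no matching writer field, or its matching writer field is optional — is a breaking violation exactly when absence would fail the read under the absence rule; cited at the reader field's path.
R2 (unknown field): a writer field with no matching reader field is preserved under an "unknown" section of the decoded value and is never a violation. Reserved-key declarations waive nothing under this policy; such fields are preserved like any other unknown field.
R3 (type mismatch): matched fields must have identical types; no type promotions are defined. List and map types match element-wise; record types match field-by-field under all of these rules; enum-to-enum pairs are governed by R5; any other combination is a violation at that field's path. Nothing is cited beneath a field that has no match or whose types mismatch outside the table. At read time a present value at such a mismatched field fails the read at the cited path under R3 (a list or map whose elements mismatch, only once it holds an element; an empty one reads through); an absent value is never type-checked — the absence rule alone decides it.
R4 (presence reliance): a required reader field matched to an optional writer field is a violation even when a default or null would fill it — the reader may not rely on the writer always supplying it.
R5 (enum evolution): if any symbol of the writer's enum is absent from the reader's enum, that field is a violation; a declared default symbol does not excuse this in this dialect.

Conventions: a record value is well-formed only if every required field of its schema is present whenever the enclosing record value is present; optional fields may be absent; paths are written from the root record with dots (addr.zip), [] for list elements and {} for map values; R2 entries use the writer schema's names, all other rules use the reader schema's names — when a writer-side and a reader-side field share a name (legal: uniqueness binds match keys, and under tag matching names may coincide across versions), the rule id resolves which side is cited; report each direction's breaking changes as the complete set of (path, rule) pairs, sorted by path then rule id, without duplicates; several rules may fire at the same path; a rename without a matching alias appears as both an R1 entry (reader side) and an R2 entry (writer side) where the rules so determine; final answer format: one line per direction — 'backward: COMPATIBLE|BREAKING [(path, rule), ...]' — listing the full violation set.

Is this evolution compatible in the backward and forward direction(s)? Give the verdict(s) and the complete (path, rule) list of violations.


backward: BREAKING [(codes, R1), (rating, R3)]; forward: BREAKING [(codes, R1), (rating, R3)]

arrows below run writer -> reader for Ticket
backward for Ticket (reader v2, writer v1):
  role <- tier (Kind -> Kind, writer required)
  codes: no writer match
  country <- name (string -> string, writer optional)
  factor <- weight (float64 -> float64, writer required)
  rating <- rating (float32 -> string, writer optional)
  writer field codes has no reader counterpart
  writer field version has no reader counterpart
  breaking: (codes, R1)
  breaking: (rating, R3)
  => backward verdict for Ticket: BREAKING, 2 violation(s)
forward for Ticket (reader v1, writer v2):
  tier <- role (Kind -> Kind, writer required)
  codes: no writer match
  name <- country (string -> string, writer optional)
  version: no writer match
  weight <- factor (float64 -> float64, writer required)
  rating <- rating (string -> float32, writer optional)
  writer field codes has no reader counterpart
  breaking: (codes, R1)
  breaking: (rating, R3)
  => forward verdict for Ticket: BREAKING, 2 violation(s)


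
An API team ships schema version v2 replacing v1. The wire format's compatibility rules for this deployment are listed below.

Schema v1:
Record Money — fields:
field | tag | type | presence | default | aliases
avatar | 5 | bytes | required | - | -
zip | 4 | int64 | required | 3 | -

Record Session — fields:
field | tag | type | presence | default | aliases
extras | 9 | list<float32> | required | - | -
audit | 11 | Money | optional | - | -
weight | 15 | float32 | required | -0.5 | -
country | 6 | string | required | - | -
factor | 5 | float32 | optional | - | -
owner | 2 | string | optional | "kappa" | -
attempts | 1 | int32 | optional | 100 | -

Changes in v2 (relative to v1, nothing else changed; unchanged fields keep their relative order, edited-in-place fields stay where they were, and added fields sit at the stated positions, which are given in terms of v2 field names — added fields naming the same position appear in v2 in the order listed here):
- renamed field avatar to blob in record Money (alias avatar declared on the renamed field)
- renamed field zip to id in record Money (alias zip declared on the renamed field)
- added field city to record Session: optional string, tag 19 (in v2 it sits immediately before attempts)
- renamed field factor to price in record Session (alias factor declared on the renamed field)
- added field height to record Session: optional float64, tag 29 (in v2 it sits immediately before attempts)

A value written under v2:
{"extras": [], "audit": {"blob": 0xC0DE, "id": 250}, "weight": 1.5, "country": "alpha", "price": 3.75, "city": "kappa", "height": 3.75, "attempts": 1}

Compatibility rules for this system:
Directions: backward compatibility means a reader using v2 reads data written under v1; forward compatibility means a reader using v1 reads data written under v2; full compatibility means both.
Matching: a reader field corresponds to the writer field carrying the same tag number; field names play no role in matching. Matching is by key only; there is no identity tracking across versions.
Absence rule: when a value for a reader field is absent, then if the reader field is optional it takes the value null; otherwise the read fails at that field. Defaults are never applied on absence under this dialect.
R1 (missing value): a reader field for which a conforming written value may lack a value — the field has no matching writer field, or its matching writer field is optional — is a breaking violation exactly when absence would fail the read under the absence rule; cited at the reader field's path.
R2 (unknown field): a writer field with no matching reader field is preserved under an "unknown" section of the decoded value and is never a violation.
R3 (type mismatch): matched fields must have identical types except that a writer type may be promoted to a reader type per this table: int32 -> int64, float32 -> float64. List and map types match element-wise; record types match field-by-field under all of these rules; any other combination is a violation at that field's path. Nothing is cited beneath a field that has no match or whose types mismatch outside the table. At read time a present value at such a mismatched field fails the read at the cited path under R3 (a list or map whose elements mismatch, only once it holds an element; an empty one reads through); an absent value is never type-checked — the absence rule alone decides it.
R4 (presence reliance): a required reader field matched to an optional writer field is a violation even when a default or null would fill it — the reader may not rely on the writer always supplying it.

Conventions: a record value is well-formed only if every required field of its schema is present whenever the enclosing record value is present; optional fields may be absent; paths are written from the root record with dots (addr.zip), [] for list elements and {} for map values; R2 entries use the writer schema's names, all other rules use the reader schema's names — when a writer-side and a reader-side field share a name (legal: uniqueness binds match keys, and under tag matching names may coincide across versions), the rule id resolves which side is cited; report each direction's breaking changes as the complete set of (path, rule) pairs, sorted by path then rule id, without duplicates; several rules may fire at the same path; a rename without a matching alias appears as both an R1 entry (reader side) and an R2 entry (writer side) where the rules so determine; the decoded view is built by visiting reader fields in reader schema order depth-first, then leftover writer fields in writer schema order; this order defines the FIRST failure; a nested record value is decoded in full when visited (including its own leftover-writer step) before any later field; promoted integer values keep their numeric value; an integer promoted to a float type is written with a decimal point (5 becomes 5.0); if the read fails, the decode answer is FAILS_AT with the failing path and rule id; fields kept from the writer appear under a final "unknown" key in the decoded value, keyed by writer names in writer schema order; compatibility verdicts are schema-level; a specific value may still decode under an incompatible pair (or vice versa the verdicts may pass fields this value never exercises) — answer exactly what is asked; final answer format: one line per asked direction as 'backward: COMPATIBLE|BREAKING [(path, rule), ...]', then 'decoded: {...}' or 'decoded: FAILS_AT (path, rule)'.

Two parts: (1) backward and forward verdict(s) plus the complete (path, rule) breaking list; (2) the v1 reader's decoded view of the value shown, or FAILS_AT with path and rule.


backward: COMPATIBLE []; forward: COMPATIBLE []; decoded: {"extras": [], "audit": {"avatar": 0xC0DE, "zip": 250}, "weight": 1.5, "country": "alpha", "factor": 3.75, "owner": null, "attempts": 1, "unknown": {"city": "kappa", "height": 3.75}}

the writer's type comes first in each Session pair
checking backward for Session: reader v2 against writer v1:
  extras: list<float32> -> list<float32>, writer required; from extras
  audit: Money -> Money, writer optional; from audit
  weight: float32 -> float32, writer required; from weight
  country: string -> string, writer required; from country
  price: float32 -> float32, writer optional; from factor
  owner: string -> string, writer optional; from owner
  no writer field matches reader city
  no writer field matches reader height
  attempts: int32 -> int32, writer optional; from attempts
  audit.blob: bytes -> bytes, writer required; from audit.avatar
  audit.id: int64 -> int64, writer required; from audit.zip
  => no violations; backward on Session: COMPATIBLE
checking forward for Session: reader v1 against writer v2:
  extras: list<float32> -> list<float32>, writer required; from extras
  audit: Money -> Money, writer optional; from audit
  weight: float32 -> float32, writer required; from weight
  country: string -> string, writer required; from country
  factor: float32 -> float32, writer optional; from price
  owner: string -> string, writer optional; from owner
  attempts: int32 -> int32, writer optional; from attempts
  city (writer side), unknown to reader
  height (writer side), unknown to reader
  audit.avatar: bytes -> bytes, writer required; from audit.blob
  audit.zip: int64 -> int64, writer required; from audit.id
  => no violations; forward on Session: COMPATIBLE
decode (reader v1):
  extras := []
  audit.avatar := 0xC0DE (from writer blob)
  audit.zip := 250 (from writer id)
  weight := 1.5
  country := "alpha"
  factor := 3.75 (from writer price)
  owner := null (missing; optional => null)
  attempts := 1
  writer city: kept under "unknown"
  writer height: kept under "unknown"
  => decoded: {"extras": [], "audit": {"avatar": 0xC0DE, "zip": 250}, "weight": 1.5, "country": "alpha", "factor": 3.75, "owner": null, "attempts": 1, "unknown": {"city": "kappa", "height": 3.75}}


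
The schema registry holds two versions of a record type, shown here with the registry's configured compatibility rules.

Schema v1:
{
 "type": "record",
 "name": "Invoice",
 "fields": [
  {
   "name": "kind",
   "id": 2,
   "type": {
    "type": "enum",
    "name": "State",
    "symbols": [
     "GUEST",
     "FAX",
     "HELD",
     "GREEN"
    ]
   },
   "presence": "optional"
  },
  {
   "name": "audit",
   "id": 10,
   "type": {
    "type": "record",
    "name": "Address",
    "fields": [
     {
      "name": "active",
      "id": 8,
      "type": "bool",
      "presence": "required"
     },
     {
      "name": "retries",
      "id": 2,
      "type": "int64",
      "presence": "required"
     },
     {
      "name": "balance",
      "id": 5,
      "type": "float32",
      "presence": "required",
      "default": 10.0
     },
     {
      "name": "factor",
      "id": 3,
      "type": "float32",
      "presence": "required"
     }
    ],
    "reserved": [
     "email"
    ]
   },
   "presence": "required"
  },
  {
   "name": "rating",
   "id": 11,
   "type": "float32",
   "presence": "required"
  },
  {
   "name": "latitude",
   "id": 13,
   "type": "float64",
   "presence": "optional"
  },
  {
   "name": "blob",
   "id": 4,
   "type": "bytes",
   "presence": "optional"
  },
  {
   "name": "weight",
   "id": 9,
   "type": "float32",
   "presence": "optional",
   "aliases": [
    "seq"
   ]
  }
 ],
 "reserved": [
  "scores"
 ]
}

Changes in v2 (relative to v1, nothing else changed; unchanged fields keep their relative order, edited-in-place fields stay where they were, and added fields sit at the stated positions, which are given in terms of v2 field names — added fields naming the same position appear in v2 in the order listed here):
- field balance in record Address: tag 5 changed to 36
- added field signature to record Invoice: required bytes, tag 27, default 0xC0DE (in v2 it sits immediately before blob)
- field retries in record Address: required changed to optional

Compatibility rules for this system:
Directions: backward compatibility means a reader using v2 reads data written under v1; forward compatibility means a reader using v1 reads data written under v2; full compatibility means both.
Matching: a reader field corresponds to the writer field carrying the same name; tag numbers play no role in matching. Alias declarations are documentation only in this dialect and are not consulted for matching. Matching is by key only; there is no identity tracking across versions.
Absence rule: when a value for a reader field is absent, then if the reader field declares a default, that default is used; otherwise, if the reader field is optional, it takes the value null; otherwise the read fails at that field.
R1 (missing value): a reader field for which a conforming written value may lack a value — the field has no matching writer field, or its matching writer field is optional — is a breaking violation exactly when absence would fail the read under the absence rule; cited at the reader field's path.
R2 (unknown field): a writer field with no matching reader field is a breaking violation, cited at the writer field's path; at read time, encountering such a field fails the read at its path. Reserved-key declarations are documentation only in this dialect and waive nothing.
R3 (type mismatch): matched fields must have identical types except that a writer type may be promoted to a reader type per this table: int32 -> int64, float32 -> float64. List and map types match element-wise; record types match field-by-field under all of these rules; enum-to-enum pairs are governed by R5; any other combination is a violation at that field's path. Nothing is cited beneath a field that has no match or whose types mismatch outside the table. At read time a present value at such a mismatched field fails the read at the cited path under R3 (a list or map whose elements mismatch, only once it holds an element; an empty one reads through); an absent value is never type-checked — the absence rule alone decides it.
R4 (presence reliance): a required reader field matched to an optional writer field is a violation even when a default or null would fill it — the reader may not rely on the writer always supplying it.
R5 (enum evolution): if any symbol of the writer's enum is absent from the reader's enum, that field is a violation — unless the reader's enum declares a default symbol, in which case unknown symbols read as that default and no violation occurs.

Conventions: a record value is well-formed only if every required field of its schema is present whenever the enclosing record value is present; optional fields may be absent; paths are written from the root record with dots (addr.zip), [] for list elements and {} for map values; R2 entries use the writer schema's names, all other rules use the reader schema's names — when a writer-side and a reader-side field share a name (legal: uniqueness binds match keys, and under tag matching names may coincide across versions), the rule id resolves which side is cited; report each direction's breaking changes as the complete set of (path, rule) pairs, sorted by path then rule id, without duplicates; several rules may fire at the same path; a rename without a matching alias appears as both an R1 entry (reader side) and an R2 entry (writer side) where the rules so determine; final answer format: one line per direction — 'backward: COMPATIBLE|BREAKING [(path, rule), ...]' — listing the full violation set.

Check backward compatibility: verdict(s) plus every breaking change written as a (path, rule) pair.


backward: COMPATIBLE []

each type pair in Invoice: writer, then reader
backward for Invoice (reader v2, writer v1):
  kind: paired with writer kind (State -> State; writer optional)
  audit: paired with writer audit (Address -> Address; writer required)
  rating: paired with writer rating (float32 -> float32; writer required)
  latitude: paired with writer latitude (float64 -> float64; writer optional)
  signature: no writer match
  blob: paired with writer blob (bytes -> bytes; writer optional)
  weight: paired with writer weight (float32 -> float32; writer optional)
  audit.active: paired with writer audit.active (bool -> bool; writer required)
  audit.retries: paired with writer audit.retries (int64 -> int64; writer required)
  audit.balance: paired with writer audit.balance (float32 -> float32; writer required)
  audit.factor: paired with writer audit.factor (float32 -> float32; writer required)
  => backward: COMPATIBLE
the other Invoice changes do not affect what is asked:
  field balance in record Address: tag 5 changed to 36 -> triggers nothing under Invoice's printed rules — same verdict
  added field signature to record Invoice: required bytes, tag 27, default 0xC0DE (in v2 it sits immediately before blob) -> its effect on Invoice is confined to the forward direction, not asked
  field retries in record Address: required changed to optional -> its effect on Invoice is confined to the forward direction, not asked


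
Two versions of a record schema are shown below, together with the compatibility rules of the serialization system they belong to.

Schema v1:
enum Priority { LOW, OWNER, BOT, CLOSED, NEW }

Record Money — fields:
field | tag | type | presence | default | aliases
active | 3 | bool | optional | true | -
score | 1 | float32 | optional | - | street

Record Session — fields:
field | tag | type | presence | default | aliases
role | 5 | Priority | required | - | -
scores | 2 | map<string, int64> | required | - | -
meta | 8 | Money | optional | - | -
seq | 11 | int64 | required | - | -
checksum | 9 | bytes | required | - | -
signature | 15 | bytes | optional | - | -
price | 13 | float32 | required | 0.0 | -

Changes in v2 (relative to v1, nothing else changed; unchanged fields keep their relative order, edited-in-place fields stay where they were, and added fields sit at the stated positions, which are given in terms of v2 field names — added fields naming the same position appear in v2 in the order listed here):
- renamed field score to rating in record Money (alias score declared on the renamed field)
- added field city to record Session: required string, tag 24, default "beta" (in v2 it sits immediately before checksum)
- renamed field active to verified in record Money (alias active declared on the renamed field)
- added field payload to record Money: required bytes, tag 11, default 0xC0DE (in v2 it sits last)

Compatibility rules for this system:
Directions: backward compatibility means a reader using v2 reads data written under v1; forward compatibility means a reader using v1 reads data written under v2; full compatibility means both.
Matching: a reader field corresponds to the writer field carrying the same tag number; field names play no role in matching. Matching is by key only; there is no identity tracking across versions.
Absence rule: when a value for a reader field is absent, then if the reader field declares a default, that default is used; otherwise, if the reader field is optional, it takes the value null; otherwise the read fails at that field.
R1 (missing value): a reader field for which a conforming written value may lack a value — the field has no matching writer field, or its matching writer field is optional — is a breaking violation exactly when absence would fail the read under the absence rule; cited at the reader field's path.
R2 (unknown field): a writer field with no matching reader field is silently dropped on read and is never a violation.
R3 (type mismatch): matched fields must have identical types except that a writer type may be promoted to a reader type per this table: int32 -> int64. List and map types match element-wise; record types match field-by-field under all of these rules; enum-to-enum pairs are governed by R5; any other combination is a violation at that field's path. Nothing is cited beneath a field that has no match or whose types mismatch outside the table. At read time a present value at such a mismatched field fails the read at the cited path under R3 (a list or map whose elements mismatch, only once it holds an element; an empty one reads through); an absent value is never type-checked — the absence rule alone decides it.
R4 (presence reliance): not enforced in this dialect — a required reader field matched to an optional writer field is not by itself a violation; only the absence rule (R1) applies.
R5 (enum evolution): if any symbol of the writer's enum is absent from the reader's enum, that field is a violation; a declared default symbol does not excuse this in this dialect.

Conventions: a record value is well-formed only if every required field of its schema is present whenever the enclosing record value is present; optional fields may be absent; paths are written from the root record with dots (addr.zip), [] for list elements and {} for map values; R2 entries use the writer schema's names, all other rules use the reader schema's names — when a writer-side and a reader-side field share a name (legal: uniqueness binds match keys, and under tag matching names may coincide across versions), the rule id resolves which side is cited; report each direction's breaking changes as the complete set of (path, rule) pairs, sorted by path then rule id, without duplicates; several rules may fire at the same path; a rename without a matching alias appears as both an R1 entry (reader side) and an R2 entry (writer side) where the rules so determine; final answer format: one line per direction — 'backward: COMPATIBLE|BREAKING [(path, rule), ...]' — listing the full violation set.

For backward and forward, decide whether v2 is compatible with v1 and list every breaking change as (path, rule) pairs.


arrows below run writer -> reader for Session
checking backward for Session: reader v2 against writer v1:
  role: Priority -> Priority, writer required; from role
  scores: map<string, int64> -> map<string, int64>, writer required; from scores
  meta: Money -> Money, writer optional; from meta
  seq: int64 -> int64, writer required; from seq
  no writer field matches reader city
  checksum: bytes -> bytes, writer required; from checksum
  signature: bytes -> bytes, writer optional; from signature
  price: float32 -> float32, writer required; from price
  meta.verified: bool -> bool, writer optional; from meta.active
  meta.rating: float32 -> float32, writer optional; from meta.score
  no writer field matches reader meta.payload
  => backward verdict for Session: COMPATIBLE, no violations
checking forward for Session: reader v1 against writer v2:
  role: Priority -> Priority, writer required; from role
  scores: map<string, int64> -> map<string, int64>, writer required; from scores
  meta: Money -> Money, writer optional; from meta
  seq: int64 -> int64, writer required; from seq
  checksum: bytes -> bytes, writer required; from checksum
  signature: bytes -> bytes, writer optional; from signature
  price: float32 -> float32, writer required; from price
  writer city: unknown to reader
  meta.active: bool -> bool, writer optional; from meta.verified
  meta.score: float32 -> float32, writer optional; from meta.rating
  writer meta.payload: unknown to reader
  => forward verdict for Session: COMPATIBLE, no violations

backward: COMPATIBLE []; forward: COMPATIBLE []


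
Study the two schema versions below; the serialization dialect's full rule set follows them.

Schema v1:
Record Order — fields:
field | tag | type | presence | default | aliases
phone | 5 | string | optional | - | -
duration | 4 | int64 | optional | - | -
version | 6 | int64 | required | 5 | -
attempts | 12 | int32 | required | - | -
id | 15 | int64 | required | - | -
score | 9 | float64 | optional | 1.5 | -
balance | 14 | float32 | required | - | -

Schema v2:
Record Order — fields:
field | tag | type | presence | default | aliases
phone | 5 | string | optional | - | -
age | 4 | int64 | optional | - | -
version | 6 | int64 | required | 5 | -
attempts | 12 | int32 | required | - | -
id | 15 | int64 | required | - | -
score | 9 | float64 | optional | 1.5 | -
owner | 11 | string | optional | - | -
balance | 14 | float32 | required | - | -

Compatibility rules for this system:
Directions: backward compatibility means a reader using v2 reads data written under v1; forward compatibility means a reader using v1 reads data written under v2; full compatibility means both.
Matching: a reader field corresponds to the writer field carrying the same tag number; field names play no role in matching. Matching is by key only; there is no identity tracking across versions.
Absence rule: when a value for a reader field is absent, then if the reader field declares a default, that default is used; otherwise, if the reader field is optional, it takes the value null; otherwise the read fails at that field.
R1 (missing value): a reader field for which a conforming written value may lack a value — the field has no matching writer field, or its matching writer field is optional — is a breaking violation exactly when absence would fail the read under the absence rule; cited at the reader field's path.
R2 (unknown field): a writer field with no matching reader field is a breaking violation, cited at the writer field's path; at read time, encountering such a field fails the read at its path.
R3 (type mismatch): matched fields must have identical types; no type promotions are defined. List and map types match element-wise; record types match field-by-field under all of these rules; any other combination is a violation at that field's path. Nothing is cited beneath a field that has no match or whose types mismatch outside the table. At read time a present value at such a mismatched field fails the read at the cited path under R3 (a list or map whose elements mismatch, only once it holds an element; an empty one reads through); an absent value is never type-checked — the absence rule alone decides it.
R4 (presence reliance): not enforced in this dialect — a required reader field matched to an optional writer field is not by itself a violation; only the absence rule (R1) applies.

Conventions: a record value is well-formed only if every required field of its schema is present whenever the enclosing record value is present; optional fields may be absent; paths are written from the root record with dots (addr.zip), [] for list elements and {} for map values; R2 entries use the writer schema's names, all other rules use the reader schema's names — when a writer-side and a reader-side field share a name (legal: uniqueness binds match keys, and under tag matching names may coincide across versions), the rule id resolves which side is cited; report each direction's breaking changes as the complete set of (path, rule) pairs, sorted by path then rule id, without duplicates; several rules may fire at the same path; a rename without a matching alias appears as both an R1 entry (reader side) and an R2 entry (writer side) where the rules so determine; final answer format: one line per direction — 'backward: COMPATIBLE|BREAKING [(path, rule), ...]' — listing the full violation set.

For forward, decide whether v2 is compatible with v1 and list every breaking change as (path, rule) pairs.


forward: BREAKING [(owner, R2)]

in Order below, arrows point writer -> reader
forward on Order — v1 reading data written by v2:
  phone: paired with writer phone (string -> string; writer optional)
  duration: paired with writer age (int64 -> int64; writer optional)
  version: paired with writer version (int64 -> int64; writer required)
  attempts: paired with writer attempts (int32 -> int32; writer required)
  id: paired with writer id (int64 -> int64; writer required)
  score: paired with writer score (float64 -> float64; writer optional)
  balance: paired with writer balance (float32 -> float32; writer required)
  owner (writer side), unknown to reader
  breaking: (owner, R2)
  => forward verdict for Order: BREAKING, 1 violation(s)
the other Order changes do not affect what is asked:
  renamed field duration to age in record Order -> fires no rule on Order, leaving the asked answer as it is
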